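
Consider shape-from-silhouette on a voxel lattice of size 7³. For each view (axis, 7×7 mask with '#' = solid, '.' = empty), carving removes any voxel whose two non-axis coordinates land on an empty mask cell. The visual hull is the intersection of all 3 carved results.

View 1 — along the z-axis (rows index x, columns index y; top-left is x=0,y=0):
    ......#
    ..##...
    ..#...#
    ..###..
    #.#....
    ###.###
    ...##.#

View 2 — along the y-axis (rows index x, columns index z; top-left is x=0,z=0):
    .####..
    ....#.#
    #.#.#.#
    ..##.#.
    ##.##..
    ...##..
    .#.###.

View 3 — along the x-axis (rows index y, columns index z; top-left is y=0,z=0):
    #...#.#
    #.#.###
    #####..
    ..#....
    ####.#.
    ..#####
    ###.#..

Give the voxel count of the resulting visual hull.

before carving: 343 voxels (7×7×7)
V1 z: intersect with XY mask (19 set) -- 133 left
V2 y: intersect with XZ mask (23 set) -- 57 left
V3 x: intersect with YZ mask (28 set) -- 35 left

35 voxels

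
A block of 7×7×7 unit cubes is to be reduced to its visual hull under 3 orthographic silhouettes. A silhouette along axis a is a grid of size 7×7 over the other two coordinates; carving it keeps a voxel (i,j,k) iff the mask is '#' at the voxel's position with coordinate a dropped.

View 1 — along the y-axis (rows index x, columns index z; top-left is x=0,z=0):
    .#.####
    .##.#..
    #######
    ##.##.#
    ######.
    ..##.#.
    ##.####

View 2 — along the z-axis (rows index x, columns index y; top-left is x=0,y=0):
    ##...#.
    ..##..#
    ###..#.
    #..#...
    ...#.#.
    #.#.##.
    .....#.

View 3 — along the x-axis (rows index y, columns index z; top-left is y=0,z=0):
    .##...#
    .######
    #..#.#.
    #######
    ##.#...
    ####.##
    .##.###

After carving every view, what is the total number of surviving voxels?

start: 7×7×7 = 343 voxels
  1. axis=1 (XZ plane), |mask|=35  ⇒  voxels=245
  2. axis=2 (XY plane), |mask|=19  ⇒  voxels=92
  3. axis=0 (YZ plane), |mask|=33  ⇒  voxels=65

remaining voxels: 65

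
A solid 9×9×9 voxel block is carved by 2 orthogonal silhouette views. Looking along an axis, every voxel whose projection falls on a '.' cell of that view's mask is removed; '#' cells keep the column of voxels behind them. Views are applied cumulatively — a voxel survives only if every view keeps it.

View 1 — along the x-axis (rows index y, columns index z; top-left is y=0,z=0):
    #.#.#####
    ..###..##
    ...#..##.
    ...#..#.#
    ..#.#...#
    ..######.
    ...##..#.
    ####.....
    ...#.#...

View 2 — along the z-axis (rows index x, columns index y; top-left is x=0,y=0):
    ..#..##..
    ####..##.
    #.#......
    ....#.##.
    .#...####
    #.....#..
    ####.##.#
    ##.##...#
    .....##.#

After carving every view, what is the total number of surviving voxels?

initial block: 9^3 = 729
  1. axis=0 (YZ plane), |mask|=36  ⇒  voxels=324
  2. axis=2 (XY plane), |mask|=36  ⇒  voxels=147

147 voxels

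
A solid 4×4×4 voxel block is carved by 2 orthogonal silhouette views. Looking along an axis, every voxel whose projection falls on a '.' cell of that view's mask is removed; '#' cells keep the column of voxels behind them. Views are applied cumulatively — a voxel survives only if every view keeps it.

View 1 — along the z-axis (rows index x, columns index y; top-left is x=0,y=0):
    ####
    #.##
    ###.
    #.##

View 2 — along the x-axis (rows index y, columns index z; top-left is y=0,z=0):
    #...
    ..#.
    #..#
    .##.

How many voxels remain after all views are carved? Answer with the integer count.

before carving: 64 voxels (4×4×4)
step 1: project along z, AND mask (13/16) → |grid| = 52
step 2: project along x, AND mask (6/16) → |grid| = 20

voxel count = 20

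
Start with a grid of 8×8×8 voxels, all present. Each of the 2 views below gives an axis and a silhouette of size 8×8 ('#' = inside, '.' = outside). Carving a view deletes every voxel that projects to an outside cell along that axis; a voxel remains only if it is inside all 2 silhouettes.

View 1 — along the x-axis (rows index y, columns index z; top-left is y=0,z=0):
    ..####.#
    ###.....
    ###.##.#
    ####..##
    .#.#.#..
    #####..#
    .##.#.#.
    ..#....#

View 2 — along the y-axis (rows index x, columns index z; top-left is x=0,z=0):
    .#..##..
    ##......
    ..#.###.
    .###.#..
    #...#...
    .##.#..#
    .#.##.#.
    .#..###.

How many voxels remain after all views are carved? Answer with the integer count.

|visual hull| = 120

before carving: 512 voxels (8×8×8)
carve view 1 (along x, YZ-mask fill 35/64): 280 voxels remain
carve view 2 (along y, XZ-mask fill 27/64): 120 voxels remain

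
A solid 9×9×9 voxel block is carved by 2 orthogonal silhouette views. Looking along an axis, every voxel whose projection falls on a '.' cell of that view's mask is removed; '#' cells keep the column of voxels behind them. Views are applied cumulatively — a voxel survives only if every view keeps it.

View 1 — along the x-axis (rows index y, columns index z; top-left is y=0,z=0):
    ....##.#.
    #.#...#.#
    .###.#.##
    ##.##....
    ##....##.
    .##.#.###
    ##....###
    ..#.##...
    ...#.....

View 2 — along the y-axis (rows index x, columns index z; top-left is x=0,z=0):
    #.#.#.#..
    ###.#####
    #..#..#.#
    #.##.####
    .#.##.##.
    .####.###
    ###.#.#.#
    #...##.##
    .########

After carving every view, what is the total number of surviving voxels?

voxel count = 218

before carving: 729 voxels (9×9×9)
[1] x-view keeps 36 columns → grid now 324
[2] y-view keeps 54 columns → grid now 218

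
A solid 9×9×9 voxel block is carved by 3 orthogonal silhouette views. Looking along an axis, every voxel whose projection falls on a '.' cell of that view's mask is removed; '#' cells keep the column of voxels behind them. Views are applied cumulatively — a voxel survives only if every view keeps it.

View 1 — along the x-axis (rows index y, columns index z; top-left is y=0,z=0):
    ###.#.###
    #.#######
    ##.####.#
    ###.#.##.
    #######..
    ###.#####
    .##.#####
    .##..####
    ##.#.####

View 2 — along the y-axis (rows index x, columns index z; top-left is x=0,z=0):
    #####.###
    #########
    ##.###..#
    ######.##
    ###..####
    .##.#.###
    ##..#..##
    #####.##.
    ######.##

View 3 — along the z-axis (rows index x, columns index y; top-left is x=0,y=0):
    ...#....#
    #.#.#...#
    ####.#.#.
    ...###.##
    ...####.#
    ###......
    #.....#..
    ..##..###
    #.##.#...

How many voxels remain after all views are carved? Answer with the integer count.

before carving: 729 voxels (9×9×9)
step 1: project along x, AND mask (63/81) → |grid| = 567
step 2: project along y, AND mask (64/81) → |grid| = 449
step 3: project along z, AND mask (36/81) → |grid| = 197

|visual hull| = 197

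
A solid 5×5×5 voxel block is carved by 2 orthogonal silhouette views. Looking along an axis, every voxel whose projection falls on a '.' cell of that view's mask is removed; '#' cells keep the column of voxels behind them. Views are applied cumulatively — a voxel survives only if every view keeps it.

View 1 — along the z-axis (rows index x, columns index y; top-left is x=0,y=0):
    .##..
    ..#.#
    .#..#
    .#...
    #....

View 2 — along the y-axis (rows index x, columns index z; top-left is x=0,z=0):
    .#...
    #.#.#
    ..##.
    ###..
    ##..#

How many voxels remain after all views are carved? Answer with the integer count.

|visual hull| = 18

start: 5×5×5 = 125 voxels
step 1: project along z, AND mask (8/25) → |grid| = 40
step 2: project along y, AND mask (12/25) → |grid| = 18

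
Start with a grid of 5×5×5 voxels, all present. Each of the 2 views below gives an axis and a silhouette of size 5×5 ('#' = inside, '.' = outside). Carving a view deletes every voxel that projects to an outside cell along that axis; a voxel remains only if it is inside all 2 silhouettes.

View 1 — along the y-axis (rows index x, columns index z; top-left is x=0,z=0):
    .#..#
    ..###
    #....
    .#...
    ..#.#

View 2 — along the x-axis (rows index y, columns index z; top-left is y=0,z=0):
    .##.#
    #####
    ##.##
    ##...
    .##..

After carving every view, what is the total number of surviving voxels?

voxel count = 30

start: 5×5×5 = 125 voxels
  1. axis=1 (XZ plane), |mask|=9  ⇒  voxels=45
  2. axis=0 (YZ plane), |mask|=16  ⇒  voxels=30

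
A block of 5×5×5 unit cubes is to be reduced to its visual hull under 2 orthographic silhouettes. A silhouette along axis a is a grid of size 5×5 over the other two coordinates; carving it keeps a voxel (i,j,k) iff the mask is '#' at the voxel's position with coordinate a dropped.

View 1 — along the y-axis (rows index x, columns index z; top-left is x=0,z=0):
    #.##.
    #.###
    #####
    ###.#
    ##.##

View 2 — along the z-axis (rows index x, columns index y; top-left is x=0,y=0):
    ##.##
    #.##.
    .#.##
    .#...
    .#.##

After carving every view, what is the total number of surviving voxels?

full grid |V| = 125
step 1: project along y, AND mask (20/25) → |grid| = 100
step 2: project along z, AND mask (14/25) → |grid| = 55

remaining voxels: 55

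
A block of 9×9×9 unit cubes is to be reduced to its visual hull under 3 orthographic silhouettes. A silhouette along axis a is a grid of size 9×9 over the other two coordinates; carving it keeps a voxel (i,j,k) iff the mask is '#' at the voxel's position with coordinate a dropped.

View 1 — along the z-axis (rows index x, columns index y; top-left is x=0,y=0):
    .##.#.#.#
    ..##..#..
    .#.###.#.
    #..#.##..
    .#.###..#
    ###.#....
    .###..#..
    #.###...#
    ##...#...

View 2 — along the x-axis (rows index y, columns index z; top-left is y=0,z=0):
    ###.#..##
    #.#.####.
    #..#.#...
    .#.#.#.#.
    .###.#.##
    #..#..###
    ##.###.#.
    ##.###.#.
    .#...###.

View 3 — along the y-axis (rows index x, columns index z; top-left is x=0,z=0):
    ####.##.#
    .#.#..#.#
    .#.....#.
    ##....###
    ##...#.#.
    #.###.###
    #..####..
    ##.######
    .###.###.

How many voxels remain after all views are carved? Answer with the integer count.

initial block: 9^3 = 729
  1. axis=2 (XY plane), |mask|=38  ⇒  voxels=342
  2. axis=0 (YZ plane), |mask|=46  ⇒  voxels=191
  3. axis=1 (XZ plane), |mask|=48  ⇒  voxels=119

remaining voxels: 119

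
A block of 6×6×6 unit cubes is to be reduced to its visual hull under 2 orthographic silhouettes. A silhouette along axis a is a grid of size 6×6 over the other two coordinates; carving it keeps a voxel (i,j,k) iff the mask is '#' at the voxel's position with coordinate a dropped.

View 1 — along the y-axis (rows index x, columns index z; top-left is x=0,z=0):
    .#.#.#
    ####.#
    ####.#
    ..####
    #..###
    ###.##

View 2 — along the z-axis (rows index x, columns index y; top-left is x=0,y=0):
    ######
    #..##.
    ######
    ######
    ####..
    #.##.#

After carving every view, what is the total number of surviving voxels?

voxel count = 123

before carving: 216 voxels (6×6×6)
  1. axis=1 (XZ plane), |mask|=26  ⇒  voxels=156
  2. axis=2 (XY plane), |mask|=29  ⇒  voxels=123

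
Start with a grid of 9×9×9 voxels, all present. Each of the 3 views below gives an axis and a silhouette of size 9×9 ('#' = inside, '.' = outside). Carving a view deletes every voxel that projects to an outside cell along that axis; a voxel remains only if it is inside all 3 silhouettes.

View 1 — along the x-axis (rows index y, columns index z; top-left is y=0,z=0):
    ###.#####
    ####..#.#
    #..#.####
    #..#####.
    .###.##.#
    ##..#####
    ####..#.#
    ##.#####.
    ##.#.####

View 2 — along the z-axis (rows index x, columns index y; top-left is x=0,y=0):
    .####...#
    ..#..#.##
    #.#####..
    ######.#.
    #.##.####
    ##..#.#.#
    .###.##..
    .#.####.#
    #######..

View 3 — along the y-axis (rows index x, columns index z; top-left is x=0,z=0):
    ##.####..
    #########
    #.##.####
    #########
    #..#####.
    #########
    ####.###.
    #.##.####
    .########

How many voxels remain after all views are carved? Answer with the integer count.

before carving: 729 voxels (9×9×9)
carve view 1 (along x, YZ-mask fill 59/81): 531 voxels remain
carve view 2 (along z, XY-mask fill 52/81): 337 voxels remain
carve view 3 (along y, XZ-mask fill 68/81): 290 voxels remain

|visual hull| = 290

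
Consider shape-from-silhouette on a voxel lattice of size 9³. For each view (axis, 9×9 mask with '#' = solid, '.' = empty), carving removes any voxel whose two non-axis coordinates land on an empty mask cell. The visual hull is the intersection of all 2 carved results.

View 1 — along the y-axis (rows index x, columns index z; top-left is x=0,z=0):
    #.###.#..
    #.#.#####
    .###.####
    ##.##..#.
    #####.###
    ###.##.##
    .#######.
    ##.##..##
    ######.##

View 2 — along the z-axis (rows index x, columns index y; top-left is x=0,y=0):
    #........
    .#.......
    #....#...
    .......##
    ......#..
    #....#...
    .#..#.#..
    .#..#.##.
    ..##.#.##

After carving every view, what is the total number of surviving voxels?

full grid |V| = 729
after view 1 [y-axis, 60 of 81 cells solid] → remaining = 540
after view 2 [z-axis, 21 of 81 cells solid] → remaining = 143

143 voxels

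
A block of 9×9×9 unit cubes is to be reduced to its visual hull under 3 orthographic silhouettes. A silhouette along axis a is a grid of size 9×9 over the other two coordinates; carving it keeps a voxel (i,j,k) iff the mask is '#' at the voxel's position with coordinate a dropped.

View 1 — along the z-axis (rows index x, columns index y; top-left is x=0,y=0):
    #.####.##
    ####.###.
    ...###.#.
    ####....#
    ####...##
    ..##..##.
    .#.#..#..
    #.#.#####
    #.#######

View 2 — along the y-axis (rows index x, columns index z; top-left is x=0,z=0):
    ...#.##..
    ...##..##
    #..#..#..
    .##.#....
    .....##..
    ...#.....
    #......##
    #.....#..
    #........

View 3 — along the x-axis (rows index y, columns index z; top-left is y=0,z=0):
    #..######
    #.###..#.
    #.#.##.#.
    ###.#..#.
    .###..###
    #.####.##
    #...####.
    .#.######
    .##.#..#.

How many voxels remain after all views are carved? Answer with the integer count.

75 voxels

before carving: 729 voxels (9×9×9)
after view 1 [z-axis, 51 of 81 cells solid] → remaining = 459
after view 2 [y-axis, 22 of 81 cells solid] → remaining = 123
after view 3 [x-axis, 51 of 81 cells solid] → remaining = 75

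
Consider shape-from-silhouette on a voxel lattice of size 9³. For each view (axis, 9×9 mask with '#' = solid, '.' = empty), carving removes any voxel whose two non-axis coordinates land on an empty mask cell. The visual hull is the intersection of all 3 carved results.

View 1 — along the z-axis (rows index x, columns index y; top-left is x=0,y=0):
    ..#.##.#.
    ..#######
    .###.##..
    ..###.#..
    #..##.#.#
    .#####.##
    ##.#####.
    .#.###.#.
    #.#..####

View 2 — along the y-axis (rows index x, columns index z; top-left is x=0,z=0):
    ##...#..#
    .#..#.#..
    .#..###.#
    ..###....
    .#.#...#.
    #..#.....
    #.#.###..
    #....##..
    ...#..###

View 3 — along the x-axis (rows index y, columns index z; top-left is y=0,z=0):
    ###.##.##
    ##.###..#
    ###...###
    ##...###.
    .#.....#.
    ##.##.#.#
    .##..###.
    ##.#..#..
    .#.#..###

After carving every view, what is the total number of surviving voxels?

105 voxels

full grid |V| = 729
after view 1 [z-axis, 50 of 81 cells solid] → remaining = 450
after view 2 [y-axis, 32 of 81 cells solid] → remaining = 177
after view 3 [x-axis, 46 of 81 cells solid] → remaining = 105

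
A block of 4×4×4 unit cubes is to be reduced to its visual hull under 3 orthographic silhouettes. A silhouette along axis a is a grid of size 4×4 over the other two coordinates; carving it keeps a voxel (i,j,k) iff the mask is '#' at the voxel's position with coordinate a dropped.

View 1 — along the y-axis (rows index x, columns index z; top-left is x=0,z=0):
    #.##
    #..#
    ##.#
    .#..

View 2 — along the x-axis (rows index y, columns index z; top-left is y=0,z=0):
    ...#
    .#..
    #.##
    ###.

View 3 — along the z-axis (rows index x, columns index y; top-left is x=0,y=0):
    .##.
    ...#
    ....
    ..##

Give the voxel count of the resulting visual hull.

full grid |V| = 64
after view 1 [y-axis, 9 of 16 cells solid] → remaining = 36
after view 2 [x-axis, 8 of 16 cells solid] → remaining = 18
after view 3 [z-axis, 5 of 16 cells solid] → remaining = 5

voxel count = 5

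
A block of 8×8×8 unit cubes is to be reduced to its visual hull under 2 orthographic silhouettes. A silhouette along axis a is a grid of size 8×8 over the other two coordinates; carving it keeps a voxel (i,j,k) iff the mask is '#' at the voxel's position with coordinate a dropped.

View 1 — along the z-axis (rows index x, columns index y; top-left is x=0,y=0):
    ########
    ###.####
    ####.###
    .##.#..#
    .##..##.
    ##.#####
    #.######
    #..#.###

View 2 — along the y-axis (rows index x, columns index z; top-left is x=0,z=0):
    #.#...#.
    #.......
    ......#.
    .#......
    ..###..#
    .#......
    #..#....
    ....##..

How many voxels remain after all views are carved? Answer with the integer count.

|visual hull| = 89

initial block: 8^3 = 512
step 1: project along z, AND mask (49/64) → |grid| = 392
step 2: project along y, AND mask (15/64) → |grid| = 89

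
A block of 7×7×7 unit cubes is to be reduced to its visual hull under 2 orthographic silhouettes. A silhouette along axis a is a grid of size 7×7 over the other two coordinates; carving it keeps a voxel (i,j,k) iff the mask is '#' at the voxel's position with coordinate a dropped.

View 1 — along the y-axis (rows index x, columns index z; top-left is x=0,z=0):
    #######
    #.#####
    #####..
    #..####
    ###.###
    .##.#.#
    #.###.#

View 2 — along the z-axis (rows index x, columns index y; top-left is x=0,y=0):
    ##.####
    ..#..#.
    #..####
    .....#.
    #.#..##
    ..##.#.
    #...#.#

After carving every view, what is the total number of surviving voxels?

voxel count = 135

before carving: 343 voxels (7×7×7)
carve view 1 (along y, XZ-mask fill 38/49): 266 voxels remain
carve view 2 (along z, XY-mask fill 24/49): 135 voxels remain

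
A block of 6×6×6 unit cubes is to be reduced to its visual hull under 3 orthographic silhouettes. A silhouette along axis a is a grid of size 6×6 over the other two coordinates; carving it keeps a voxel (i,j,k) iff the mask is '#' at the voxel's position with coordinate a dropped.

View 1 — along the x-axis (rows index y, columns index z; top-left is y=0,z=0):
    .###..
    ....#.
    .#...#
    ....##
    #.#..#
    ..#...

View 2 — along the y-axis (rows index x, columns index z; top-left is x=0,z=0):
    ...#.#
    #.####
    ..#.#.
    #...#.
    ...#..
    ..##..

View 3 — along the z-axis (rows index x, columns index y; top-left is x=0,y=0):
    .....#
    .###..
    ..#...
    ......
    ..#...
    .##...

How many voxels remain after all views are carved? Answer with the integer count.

4 voxels

start: 6×6×6 = 216 voxels
after view 1 [x-axis, 12 of 36 cells solid] → remaining = 72
after view 2 [y-axis, 14 of 36 cells solid] → remaining = 27
after view 3 [z-axis, 8 of 36 cells solid] → remaining = 4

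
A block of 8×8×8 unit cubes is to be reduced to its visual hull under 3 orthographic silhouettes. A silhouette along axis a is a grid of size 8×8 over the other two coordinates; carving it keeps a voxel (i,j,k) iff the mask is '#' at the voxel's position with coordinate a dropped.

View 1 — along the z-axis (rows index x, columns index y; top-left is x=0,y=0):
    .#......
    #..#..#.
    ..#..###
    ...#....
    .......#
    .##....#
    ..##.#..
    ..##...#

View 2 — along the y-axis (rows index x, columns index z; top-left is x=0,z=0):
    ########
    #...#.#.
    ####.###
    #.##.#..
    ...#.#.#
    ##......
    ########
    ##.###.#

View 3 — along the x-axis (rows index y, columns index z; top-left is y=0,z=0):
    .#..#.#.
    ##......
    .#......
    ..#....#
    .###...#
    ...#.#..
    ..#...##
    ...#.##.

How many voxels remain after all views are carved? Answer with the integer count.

full grid |V| = 512
step 1: project along z, AND mask (19/64) → |grid| = 152
step 2: project along y, AND mask (41/64) → |grid| = 100
step 3: project along x, AND mask (20/64) → |grid| = 29

29 voxels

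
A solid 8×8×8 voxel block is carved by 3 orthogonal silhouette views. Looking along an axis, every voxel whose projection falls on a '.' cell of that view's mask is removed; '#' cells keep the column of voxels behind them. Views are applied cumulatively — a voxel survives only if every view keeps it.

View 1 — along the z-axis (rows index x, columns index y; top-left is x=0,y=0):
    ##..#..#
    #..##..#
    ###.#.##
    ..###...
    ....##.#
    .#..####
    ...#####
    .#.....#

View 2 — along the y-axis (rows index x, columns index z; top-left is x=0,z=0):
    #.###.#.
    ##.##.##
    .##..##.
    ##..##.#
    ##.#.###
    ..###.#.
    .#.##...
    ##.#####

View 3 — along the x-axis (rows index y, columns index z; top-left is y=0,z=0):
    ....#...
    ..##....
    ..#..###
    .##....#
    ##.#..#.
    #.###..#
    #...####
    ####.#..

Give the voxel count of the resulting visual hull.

voxel count = 71

full grid |V| = 512
  1. axis=2 (XY plane), |mask|=32  ⇒  voxels=256
  2. axis=1 (XZ plane), |mask|=40  ⇒  voxels=150
  3. axis=0 (YZ plane), |mask|=29  ⇒  voxels=71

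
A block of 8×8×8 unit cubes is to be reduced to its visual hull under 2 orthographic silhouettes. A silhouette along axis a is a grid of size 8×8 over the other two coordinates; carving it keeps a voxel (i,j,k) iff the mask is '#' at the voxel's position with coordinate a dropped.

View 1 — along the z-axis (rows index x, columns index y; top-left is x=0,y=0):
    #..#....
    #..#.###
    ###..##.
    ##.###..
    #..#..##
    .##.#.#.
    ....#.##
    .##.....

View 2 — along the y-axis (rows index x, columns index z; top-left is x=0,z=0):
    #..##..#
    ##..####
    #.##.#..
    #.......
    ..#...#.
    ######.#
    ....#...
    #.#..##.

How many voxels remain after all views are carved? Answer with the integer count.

remaining voxels: 110

before carving: 512 voxels (8×8×8)
step 1: project along z, AND mask (30/64) → |grid| = 240
step 2: project along y, AND mask (29/64) → |grid| = 110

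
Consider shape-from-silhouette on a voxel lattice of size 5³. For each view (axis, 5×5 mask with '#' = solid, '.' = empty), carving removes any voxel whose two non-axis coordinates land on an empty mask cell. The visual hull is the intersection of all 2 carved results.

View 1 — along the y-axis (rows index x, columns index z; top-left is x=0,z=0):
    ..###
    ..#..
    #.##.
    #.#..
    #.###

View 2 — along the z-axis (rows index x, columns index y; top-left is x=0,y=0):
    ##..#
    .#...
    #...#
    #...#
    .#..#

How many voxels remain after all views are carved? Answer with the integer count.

start: 5×5×5 = 125 voxels
V1 y: intersect with XZ mask (13 set) -- 65 left
V2 z: intersect with XY mask (10 set) -- 28 left

voxel count = 28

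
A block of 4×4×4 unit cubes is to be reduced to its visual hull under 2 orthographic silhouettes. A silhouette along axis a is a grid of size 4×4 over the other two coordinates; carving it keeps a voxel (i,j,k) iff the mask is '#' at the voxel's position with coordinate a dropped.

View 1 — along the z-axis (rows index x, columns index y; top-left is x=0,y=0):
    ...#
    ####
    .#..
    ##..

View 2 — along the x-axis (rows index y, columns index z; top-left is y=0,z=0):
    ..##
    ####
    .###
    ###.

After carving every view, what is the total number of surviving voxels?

|visual hull| = 25

start: 4×4×4 = 64 voxels
[1] z-view keeps 8 columns → grid now 32
[2] x-view keeps 12 columns → grid now 25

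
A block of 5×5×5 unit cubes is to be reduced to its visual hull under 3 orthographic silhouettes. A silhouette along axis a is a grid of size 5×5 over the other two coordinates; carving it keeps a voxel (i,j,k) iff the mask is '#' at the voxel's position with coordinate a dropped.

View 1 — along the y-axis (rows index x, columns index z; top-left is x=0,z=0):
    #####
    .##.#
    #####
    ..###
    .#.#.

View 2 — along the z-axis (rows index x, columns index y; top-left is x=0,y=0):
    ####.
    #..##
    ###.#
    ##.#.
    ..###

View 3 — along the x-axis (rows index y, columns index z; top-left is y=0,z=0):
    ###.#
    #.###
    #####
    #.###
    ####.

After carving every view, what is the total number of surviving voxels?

voxel count = 54

initial block: 5^3 = 125
V1 y: intersect with XZ mask (18 set) -- 90 left
V2 z: intersect with XY mask (17 set) -- 64 left
V3 x: intersect with YZ mask (21 set) -- 54 left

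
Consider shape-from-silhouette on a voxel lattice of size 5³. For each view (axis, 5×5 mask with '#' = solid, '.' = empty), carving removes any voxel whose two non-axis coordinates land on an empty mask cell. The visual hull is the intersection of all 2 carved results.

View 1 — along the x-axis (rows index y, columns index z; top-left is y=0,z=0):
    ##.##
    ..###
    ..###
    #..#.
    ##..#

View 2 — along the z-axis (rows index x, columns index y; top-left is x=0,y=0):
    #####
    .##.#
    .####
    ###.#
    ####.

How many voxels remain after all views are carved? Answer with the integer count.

initial block: 5^3 = 125
[1] x-view keeps 15 columns → grid now 75
[2] z-view keeps 20 columns → grid now 60

|visual hull| = 60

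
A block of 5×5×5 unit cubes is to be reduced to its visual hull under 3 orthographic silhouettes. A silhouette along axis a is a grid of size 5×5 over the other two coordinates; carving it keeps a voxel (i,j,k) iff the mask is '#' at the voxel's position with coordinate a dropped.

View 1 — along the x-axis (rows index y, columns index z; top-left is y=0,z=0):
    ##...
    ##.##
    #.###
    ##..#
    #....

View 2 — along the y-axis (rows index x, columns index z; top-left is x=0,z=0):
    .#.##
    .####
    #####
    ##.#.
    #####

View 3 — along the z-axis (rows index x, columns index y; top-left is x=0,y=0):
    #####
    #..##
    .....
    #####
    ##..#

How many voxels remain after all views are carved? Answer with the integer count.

voxel count = 28

before carving: 125 voxels (5×5×5)
V1 x: intersect with YZ mask (14 set) -- 70 left
V2 y: intersect with XZ mask (20 set) -- 55 left
V3 z: intersect with XY mask (16 set) -- 28 left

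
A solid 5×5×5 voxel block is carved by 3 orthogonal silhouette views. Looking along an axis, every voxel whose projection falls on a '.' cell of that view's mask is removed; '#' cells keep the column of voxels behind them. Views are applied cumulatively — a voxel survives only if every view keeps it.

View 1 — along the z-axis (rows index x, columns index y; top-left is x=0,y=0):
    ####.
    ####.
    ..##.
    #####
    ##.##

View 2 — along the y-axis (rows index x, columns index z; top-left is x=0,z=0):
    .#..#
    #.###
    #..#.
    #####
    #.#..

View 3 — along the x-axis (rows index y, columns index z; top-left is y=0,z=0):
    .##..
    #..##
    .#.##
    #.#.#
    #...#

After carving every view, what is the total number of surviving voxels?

34 voxels

before carving: 125 voxels (5×5×5)
carve view 1 (along z, XY-mask fill 19/25): 95 voxels remain
carve view 2 (along y, XZ-mask fill 15/25): 61 voxels remain
carve view 3 (along x, YZ-mask fill 13/25): 34 voxels remain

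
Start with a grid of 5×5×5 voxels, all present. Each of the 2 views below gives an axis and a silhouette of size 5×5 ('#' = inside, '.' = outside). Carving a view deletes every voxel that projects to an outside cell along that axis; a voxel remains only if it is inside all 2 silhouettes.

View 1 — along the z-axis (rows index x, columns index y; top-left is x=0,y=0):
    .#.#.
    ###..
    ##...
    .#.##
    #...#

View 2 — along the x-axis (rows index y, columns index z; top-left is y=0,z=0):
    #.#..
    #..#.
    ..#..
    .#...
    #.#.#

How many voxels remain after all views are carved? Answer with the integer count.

before carving: 125 voxels (5×5×5)
step 1: project along z, AND mask (12/25) → |grid| = 60
step 2: project along x, AND mask (9/25) → |grid| = 23

remaining voxels: 23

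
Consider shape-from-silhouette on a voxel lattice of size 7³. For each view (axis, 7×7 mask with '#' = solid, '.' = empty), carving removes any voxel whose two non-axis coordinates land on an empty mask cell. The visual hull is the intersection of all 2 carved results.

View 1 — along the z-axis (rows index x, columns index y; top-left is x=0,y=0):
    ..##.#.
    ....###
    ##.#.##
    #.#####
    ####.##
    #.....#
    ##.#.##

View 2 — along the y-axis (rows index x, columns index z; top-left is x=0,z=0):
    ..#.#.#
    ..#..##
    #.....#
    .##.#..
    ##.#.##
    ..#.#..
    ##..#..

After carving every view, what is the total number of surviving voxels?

initial block: 7^3 = 343
  1. axis=2 (XY plane), |mask|=30  ⇒  voxels=210
  2. axis=1 (XZ plane), |mask|=21  ⇒  voxels=95

|visual hull| = 95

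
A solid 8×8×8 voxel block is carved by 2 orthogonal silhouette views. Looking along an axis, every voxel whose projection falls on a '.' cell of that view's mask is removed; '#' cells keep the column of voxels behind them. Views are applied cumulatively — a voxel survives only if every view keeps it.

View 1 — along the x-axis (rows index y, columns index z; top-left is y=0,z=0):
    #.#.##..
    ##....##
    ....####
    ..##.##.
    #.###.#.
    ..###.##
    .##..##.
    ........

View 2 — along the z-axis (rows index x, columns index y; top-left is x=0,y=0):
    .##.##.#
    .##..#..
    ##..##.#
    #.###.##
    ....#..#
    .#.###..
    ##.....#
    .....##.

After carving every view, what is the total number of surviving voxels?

|visual hull| = 110

full grid |V| = 512
carve view 1 (along x, YZ-mask fill 30/64): 240 voxels remain
carve view 2 (along z, XY-mask fill 30/64): 110 voxels remain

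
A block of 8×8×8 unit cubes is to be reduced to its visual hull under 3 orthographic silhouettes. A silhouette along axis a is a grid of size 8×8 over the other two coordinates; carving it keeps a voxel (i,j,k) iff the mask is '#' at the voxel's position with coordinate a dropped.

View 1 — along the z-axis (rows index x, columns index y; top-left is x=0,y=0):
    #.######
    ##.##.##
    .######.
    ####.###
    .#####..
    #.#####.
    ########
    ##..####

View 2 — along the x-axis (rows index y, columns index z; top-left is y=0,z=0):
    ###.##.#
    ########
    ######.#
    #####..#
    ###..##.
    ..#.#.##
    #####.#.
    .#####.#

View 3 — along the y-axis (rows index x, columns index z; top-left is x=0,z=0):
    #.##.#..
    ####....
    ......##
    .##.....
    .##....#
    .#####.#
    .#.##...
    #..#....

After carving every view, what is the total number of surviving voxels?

|visual hull| = 127

initial block: 8^3 = 512
carve view 1 (along z, XY-mask fill 51/64): 408 voxels remain
carve view 2 (along x, YZ-mask fill 48/64): 303 voxels remain
carve view 3 (along y, XZ-mask fill 26/64): 127 voxels remain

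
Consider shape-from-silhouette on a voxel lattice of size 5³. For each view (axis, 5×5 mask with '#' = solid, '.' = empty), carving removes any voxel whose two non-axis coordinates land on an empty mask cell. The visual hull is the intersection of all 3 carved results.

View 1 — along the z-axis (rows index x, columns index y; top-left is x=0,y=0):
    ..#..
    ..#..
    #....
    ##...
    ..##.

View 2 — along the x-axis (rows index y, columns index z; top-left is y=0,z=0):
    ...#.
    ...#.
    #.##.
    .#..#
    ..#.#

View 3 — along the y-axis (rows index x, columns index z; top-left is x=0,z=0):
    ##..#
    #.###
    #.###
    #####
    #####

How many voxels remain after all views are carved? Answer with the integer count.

initial block: 5^3 = 125
step 1: project along z, AND mask (7/25) → |grid| = 35
step 2: project along x, AND mask (9/25) → |grid| = 14
step 3: project along y, AND mask (21/25) → |grid| = 12

voxel count = 12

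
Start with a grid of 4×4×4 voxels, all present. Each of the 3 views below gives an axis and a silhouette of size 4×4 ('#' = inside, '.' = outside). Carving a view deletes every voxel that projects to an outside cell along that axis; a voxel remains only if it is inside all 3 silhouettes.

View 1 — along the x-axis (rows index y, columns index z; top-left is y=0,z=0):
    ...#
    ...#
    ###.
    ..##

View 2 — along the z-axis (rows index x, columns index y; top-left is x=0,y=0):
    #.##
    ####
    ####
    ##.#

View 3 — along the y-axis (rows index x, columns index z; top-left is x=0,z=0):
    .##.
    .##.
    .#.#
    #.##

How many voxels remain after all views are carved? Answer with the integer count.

full grid |V| = 64
V1 x: intersect with YZ mask (7 set) -- 28 left
V2 z: intersect with XY mask (14 set) -- 24 left
V3 y: intersect with XZ mask (9 set) -- 14 left

voxel count = 14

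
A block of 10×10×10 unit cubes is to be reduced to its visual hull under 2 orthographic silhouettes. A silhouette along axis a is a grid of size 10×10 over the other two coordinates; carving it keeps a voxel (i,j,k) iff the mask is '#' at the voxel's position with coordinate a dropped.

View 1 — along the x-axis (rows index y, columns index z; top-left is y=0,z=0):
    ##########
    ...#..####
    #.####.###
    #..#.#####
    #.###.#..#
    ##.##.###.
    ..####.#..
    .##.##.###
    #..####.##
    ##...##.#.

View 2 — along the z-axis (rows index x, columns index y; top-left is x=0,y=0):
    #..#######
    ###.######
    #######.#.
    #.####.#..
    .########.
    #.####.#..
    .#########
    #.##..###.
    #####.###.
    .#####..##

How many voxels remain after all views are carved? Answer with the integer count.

start: 10×10×10 = 1000 voxels
carve view 1 (along x, YZ-mask fill 67/100): 670 voxels remain
carve view 2 (along z, XY-mask fill 75/100): 512 voxels remain

voxel count = 512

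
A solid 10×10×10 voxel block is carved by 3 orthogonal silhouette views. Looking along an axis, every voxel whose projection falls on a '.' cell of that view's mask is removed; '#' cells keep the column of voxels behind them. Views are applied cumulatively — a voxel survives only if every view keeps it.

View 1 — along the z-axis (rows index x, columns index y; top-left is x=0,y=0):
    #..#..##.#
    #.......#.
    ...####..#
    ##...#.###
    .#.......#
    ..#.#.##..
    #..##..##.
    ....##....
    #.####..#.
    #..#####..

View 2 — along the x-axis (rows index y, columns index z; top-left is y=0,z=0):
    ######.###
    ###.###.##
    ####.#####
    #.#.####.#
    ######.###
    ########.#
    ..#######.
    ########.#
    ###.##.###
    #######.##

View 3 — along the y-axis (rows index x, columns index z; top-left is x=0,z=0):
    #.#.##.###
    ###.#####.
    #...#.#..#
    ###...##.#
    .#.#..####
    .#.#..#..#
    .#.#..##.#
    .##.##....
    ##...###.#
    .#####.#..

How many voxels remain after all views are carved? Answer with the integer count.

207 voxels

full grid |V| = 1000
after view 1 [z-axis, 43 of 100 cells solid] → remaining = 430
after view 2 [x-axis, 84 of 100 cells solid] → remaining = 363
after view 3 [y-axis, 56 of 100 cells solid] → remaining = 207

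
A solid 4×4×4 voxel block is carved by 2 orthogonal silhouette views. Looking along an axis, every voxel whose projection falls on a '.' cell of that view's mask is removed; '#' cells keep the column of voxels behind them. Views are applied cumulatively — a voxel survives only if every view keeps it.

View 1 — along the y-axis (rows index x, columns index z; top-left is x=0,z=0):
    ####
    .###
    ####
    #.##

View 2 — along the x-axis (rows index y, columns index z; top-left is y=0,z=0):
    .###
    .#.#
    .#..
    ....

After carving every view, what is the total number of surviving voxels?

voxel count = 21

full grid |V| = 64
step 1: project along y, AND mask (14/16) → |grid| = 56
step 2: project along x, AND mask (6/16) → |grid| = 21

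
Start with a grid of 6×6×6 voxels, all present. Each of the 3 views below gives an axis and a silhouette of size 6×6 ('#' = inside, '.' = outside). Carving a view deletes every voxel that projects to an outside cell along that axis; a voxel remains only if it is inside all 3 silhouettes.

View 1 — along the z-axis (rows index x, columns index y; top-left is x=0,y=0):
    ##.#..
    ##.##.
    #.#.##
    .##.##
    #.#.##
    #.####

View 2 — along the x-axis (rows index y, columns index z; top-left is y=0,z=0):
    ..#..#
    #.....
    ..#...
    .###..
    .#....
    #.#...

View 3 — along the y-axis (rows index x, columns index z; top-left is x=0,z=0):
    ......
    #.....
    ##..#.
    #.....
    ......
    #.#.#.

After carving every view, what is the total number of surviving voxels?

full grid |V| = 216
step 1: project along z, AND mask (24/36) → |grid| = 144
step 2: project along x, AND mask (10/36) → |grid| = 39
step 3: project along y, AND mask (8/36) → |grid| = 10

|visual hull| = 10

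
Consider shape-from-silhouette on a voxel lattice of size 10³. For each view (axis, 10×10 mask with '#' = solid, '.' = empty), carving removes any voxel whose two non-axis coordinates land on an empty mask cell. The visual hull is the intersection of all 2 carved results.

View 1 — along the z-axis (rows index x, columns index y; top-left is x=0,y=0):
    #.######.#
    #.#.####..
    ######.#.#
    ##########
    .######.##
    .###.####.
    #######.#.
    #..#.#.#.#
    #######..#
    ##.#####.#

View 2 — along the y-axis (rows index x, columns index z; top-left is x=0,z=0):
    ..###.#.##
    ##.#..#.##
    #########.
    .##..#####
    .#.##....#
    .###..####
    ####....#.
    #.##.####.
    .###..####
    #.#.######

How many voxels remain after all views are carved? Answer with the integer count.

full grid |V| = 1000
V1 z: intersect with XY mask (76 set) -- 760 left
V2 y: intersect with XZ mask (66 set) -- 502 left

voxel count = 502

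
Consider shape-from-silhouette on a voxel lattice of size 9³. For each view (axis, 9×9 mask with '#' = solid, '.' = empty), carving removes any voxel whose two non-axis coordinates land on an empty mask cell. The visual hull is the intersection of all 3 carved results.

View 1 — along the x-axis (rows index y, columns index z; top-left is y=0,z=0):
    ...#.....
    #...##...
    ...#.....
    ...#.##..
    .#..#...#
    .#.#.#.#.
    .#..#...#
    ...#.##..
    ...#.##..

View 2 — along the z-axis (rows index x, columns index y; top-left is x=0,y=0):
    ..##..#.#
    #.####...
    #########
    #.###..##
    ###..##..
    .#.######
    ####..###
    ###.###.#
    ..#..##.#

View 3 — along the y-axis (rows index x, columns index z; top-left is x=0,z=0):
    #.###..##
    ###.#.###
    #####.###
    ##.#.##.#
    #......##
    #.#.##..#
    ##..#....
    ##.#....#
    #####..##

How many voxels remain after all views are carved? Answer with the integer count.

start: 9×9×9 = 729 voxels
V1 x: intersect with YZ mask (24 set) -- 216 left
V2 z: intersect with XY mask (54 set) -- 140 left
V3 y: intersect with XZ mask (49 set) -- 79 left

|visual hull| = 79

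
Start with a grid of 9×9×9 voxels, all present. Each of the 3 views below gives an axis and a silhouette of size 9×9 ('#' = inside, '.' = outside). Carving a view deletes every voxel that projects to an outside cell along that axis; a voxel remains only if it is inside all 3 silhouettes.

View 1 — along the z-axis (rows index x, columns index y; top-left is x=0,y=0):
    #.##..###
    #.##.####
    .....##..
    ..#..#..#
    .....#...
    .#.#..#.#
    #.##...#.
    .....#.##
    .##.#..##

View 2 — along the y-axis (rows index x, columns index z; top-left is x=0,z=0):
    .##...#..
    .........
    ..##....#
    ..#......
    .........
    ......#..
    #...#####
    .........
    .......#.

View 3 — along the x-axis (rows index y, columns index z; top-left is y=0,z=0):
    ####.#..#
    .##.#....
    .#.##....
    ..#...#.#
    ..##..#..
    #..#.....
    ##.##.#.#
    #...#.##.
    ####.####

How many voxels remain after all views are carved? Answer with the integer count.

initial block: 9^3 = 729
[1] z-view keeps 35 columns → grid now 315
[2] y-view keeps 15 columns → grid now 60
[3] x-view keeps 38 columns → grid now 30

|visual hull| = 30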